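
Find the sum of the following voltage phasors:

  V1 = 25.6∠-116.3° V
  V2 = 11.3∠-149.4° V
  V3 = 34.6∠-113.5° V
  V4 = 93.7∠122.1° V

Step 1 — Convert each phasor to rectangular form:
  V1 = 25.6·(cos(-116.3°) + j·sin(-116.3°)) = -11.34 - j22.95 V
  V2 = 11.3·(cos(-149.4°) + j·sin(-149.4°)) = -9.726 - j5.752 V
  V3 = 34.6·(cos(-113.5°) + j·sin(-113.5°)) = -13.8 - j31.73 V
  V4 = 93.7·(cos(122.1°) + j·sin(122.1°)) = -49.79 + j79.38 V
Step 2 — Sum components: V_total = -84.66 + j18.94 V.
Step 3 — Convert to polar: |V_total| = 86.75 V, ∠V_total = 167.4°.

V_total = 86.75∠167.4° V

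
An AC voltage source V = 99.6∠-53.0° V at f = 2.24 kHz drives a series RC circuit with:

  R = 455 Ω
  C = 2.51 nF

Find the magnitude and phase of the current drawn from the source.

Step 1 — Angular frequency: ω = 2π·f = 2π·2240 = 1.407e+04 rad/s.
Step 2 — Component impedances:
  R: Z = R = 455 Ω
  C: Z = 1/(jωC) = -j/(ω·C) = 0 - j2.831e+04 Ω
Step 3 — Series combination: Z_total = R + C = 455 - j2.831e+04 Ω = 2.831e+04∠-89.1° Ω.
Step 4 — Source phasor: V = 99.6∠-53.0° V = 59.94 - j79.54 V.
Step 5 — Ohm's law: I = V / Z_total = (59.94 - j79.54) / (455 - j2.831e+04) = 0.002843 + j0.002072 A.
Step 6 — Convert to polar: |I| = 0.003518 A, ∠I = 36.1°.

I = 0.003518∠36.1° A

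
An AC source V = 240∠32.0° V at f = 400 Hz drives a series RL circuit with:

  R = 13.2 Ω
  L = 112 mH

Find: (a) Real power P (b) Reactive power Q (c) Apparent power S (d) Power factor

Step 1 — Angular frequency: ω = 2π·f = 2π·400 = 2513 rad/s.
Step 2 — Component impedances:
  R: Z = R = 13.2 Ω
  L: Z = jωL = j·2513·0.112 = 0 + j281.5 Ω
Step 3 — Series combination: Z_total = R + L = 13.2 + j281.5 Ω = 281.8∠87.3° Ω.
Step 4 — Source phasor: V = 240∠32.0° V = 203.5 + j127.2 V.
Step 5 — Current: I = V / Z = 0.4847 - j0.7003 A = 0.8517∠-55.3° A.
Step 6 — Complex power: S = V·I* = 9.575 + j204.2 VA.
Step 7 — Real power: P = Re(S) = 9.575 W.
Step 8 — Reactive power: Q = Im(S) = 204.2 VAR.
Step 9 — Apparent power: |S| = 204.4 VA.
Step 10 — Power factor: PF = P/|S| = 0.04684 (lagging).

(a) P = 9.575 W  (b) Q = 204.2 VAR  (c) S = 204.4 VA  (d) PF = 0.04684 (lagging)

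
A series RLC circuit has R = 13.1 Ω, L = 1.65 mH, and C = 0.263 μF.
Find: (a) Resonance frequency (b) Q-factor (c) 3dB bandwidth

Step 1 — Resonance: ω₀ = 1/√(LC) = 1/√(0.00165·2.63e-07) = 4.8e+04 rad/s.
Step 2 — f₀ = ω₀/(2π) = 7640 Hz.
Step 3 — Series Q: Q = ω₀L/R = 4.8e+04·0.00165/13.1 = 6.046.
Step 4 — Bandwidth: Δω = ω₀/Q = 7939 rad/s; BW = Δω/(2π) = 1264 Hz.

(a) f₀ = 7640 Hz  (b) Q = 6.046  (c) BW = 1264 Hz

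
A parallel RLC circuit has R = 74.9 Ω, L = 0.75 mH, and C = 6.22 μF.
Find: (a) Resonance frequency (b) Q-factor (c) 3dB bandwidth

Step 1 — Resonance: ω₀ = 1/√(LC) = 1/√(0.00075·6.22e-06) = 1.464e+04 rad/s.
Step 2 — f₀ = ω₀/(2π) = 2330 Hz.
Step 3 — Parallel Q: Q = R/(ω₀L) = 74.9/(1.464e+04·0.00075) = 6.821.
Step 4 — Bandwidth: Δω = ω₀/Q = 2146 rad/s; BW = Δω/(2π) = 341.6 Hz.

(a) f₀ = 2330 Hz  (b) Q = 6.821  (c) BW = 341.6 Hz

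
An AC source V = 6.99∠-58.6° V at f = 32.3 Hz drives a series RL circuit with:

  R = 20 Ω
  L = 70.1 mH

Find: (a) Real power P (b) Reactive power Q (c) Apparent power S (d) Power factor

Step 1 — Angular frequency: ω = 2π·f = 2π·32.3 = 202.9 rad/s.
Step 2 — Component impedances:
  R: Z = R = 20 Ω
  L: Z = jωL = j·202.9·0.0701 = 0 + j14.23 Ω
Step 3 — Series combination: Z_total = R + L = 20 + j14.23 Ω = 24.54∠35.4° Ω.
Step 4 — Source phasor: V = 6.99∠-58.6° V = 3.642 - j5.966 V.
Step 5 — Current: I = V / Z = -0.01999 - j0.2841 A = 0.2848∠-94.0° A.
Step 6 — Complex power: S = V·I* = 1.622 + j1.154 VA.
Step 7 — Real power: P = Re(S) = 1.622 W.
Step 8 — Reactive power: Q = Im(S) = 1.154 VAR.
Step 9 — Apparent power: |S| = 1.991 VA.
Step 10 — Power factor: PF = P/|S| = 0.8149 (lagging).

(a) P = 1.622 W  (b) Q = 1.154 VAR  (c) S = 1.991 VA  (d) PF = 0.8149 (lagging)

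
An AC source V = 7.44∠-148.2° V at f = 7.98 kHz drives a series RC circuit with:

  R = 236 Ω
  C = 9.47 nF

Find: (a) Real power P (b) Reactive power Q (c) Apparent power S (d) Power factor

Step 1 — Angular frequency: ω = 2π·f = 2π·7980 = 5.014e+04 rad/s.
Step 2 — Component impedances:
  R: Z = R = 236 Ω
  C: Z = 1/(jωC) = -j/(ω·C) = 0 - j2106 Ω
Step 3 — Series combination: Z_total = R + C = 236 - j2106 Ω = 2119∠-83.6° Ω.
Step 4 — Source phasor: V = 7.44∠-148.2° V = -6.323 - j3.921 V.
Step 5 — Current: I = V / Z = 0.001506 - j0.003171 A = 0.003511∠-64.6° A.
Step 6 — Complex power: S = V·I* = 0.002909 - j0.02596 VA.
Step 7 — Real power: P = Re(S) = 0.002909 W.
Step 8 — Reactive power: Q = Im(S) = -0.02596 VAR.
Step 9 — Apparent power: |S| = 0.02612 VA.
Step 10 — Power factor: PF = P/|S| = 0.1114 (leading).

(a) P = 0.002909 W  (b) Q = -0.02596 VAR  (c) S = 0.02612 VA  (d) PF = 0.1114 (leading)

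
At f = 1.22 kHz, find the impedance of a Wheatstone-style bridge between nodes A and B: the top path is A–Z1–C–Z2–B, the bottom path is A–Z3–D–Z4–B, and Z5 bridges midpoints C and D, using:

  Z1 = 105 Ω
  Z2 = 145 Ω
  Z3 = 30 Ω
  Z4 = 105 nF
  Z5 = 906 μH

Step 1 — Angular frequency: ω = 2π·f = 2π·1220 = 7665 rad/s.
Step 2 — Component impedances:
  Z1: Z = R = 105 Ω
  Z2: Z = R = 145 Ω
  Z3: Z = R = 30 Ω
  Z4: Z = 1/(jωC) = -j/(ω·C) = 0 - j1242 Ω
  Z5: Z = jωL = j·7665·0.000906 = 0 + j6.945 Ω
Step 3 — Bridge requires nodal analysis (the Z5 bridge couples midpoints C and D, so the two paths cannot be reduced to a simple series/parallel combination). Setting node B to ground and injecting 1 A at node A, the 3-node admittance system at A, C, D solves to V_A = Z_AB = 167.8 - j12.78 Ω = 168.3∠-4.4° Ω.

Z = 167.8 - j12.78 Ω = 168.3∠-4.4° Ω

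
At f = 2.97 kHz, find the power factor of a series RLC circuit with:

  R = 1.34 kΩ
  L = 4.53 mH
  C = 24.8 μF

Step 1 — Angular frequency: ω = 2π·f = 2π·2970 = 1.866e+04 rad/s.
Step 2 — Component impedances:
  R: Z = R = 1340 Ω
  L: Z = jωL = j·1.866e+04·0.00453 = 0 + j84.53 Ω
  C: Z = 1/(jωC) = -j/(ω·C) = 0 - j2.161 Ω
Step 3 — Series combination: Z_total = R + L + C = 1340 + j82.37 Ω = 1343∠3.5° Ω.
Step 4 — Power factor: PF = cos(φ) = Re(Z)/|Z| = 1340/1342.5 = 0.9981.
Step 5 — Type: Im(Z) = 82.37 ⇒ lagging (phase φ = 3.5°).

PF = 0.9981 (lagging, φ = 3.5°)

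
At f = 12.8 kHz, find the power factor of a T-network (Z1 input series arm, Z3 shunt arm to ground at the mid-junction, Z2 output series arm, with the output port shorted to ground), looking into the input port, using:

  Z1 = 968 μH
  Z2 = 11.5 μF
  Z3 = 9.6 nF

Step 1 — Angular frequency: ω = 2π·f = 2π·1.28e+04 = 8.042e+04 rad/s.
Step 2 — Component impedances:
  Z1: Z = jωL = j·8.042e+04·0.000968 = 0 + j77.85 Ω
  Z2: Z = 1/(jωC) = -j/(ω·C) = 0 - j1.081 Ω
  Z3: Z = 1/(jωC) = -j/(ω·C) = 0 - j1295 Ω
Step 3 — With the output port shorted to ground, the output series arm Z2 runs from the junction to ground; the shunt arm Z3 also runs from the junction to ground. They appear in parallel: Z3 || Z2 = 0 - j1.08 Ω.
Step 4 — Series with input arm Z1: Z_in = Z1 + (Z3 || Z2) = 0 + j76.77 Ω = 76.77∠90.0° Ω.
Step 5 — Power factor: PF = cos(φ) = Re(Z)/|Z| = 0/76.77 = 0.
Step 6 — Type: Im(Z) = 76.77 ⇒ lagging (phase φ = 90.0°).

PF = 0 (lagging, φ = 90.0°)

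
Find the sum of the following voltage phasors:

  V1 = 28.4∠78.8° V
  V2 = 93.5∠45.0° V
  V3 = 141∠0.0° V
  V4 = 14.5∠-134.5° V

Step 1 — Convert each phasor to rectangular form:
  V1 = 28.4·(cos(78.8°) + j·sin(78.8°)) = 5.516 + j27.86 V
  V2 = 93.5·(cos(45.0°) + j·sin(45.0°)) = 66.11 + j66.11 V
  V3 = 141·(cos(0.0°) + j·sin(0.0°)) = 141 V
  V4 = 14.5·(cos(-134.5°) + j·sin(-134.5°)) = -10.16 - j10.34 V
Step 2 — Sum components: V_total = 202.5 + j83.63 V.
Step 3 — Convert to polar: |V_total| = 219.1 V, ∠V_total = 22.4°.

V_total = 219.1∠22.4° V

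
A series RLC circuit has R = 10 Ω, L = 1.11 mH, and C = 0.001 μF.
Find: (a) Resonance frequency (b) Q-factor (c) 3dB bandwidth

Step 1 — Resonance condition Im(Z)=0 gives ω₀ = 1/√(LC).
Step 2 — ω₀ = 1/√(0.00111·1e-09) = 9.492e+05 rad/s.
Step 3 — f₀ = ω₀/(2π) = 1.511e+05 Hz.
Step 4 — Series Q: Q = ω₀L/R = 9.492e+05·0.00111/10 = 105.4.
Step 5 — 3dB bandwidth: Δω = ω₀/Q = 9009 rad/s; BW = Δω/(2π) = 1434 Hz.

(a) f₀ = 1.511e+05 Hz  (b) Q = 105.4  (c) BW = 1434 Hz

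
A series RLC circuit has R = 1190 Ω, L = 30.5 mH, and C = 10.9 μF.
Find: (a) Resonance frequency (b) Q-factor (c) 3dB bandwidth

Step 1 — Resonance: ω₀ = 1/√(LC) = 1/√(0.0305·1.09e-05) = 1734 rad/s.
Step 2 — f₀ = ω₀/(2π) = 276 Hz.
Step 3 — Series Q: Q = ω₀L/R = 1734·0.0305/1190 = 0.04445.
Step 4 — Bandwidth: Δω = ω₀/Q = 3.902e+04 rad/s; BW = Δω/(2π) = 6210 Hz.

(a) f₀ = 276 Hz  (b) Q = 0.04445  (c) BW = 6210 Hz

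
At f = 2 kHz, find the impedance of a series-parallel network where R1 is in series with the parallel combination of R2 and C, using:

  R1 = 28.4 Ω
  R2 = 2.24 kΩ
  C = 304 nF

Step 1 — Angular frequency: ω = 2π·f = 2π·2000 = 1.257e+04 rad/s.
Step 2 — Component impedances:
  R1: Z = R = 28.4 Ω
  R2: Z = R = 2240 Ω
  C: Z = 1/(jωC) = -j/(ω·C) = 0 - j261.8 Ω
Step 3 — Parallel branch: R2 || C = 1/(1/R2 + 1/C) = 30.18 - j258.2 Ω.
Step 4 — Series with R1: Z_total = R1 + (R2 || C) = 58.58 - j258.2 Ω = 264.8∠-77.2° Ω.

Z = 58.58 - j258.2 Ω = 264.8∠-77.2° Ω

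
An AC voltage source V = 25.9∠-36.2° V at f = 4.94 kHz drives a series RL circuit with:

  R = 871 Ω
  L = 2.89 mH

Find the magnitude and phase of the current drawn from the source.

Step 1 — Angular frequency: ω = 2π·f = 2π·4940 = 3.104e+04 rad/s.
Step 2 — Component impedances:
  R: Z = R = 871 Ω
  L: Z = jωL = j·3.104e+04·0.00289 = 0 + j89.7 Ω
Step 3 — Series combination: Z_total = R + L = 871 + j89.7 Ω = 875.6∠5.9° Ω.
Step 4 — Source phasor: V = 25.9∠-36.2° V = 20.9 - j15.3 V.
Step 5 — Ohm's law: I = V / Z_total = (20.9 - j15.3) / (871 + j89.7) = 0.02195 - j0.01982 A.
Step 6 — Convert to polar: |I| = 0.02958 A, ∠I = -42.1°.

I = 0.02958∠-42.1° A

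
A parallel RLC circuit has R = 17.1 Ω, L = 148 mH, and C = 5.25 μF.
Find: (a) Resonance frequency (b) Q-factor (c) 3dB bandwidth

Step 1 — Resonance: ω₀ = 1/√(LC) = 1/√(0.148·5.25e-06) = 1134 rad/s.
Step 2 — f₀ = ω₀/(2π) = 180.6 Hz.
Step 3 — Parallel Q: Q = R/(ω₀L) = 17.1/(1134·0.148) = 0.1018.
Step 4 — Bandwidth: Δω = ω₀/Q = 1.114e+04 rad/s; BW = Δω/(2π) = 1773 Hz.

(a) f₀ = 180.6 Hz  (b) Q = 0.1018  (c) BW = 1773 Hz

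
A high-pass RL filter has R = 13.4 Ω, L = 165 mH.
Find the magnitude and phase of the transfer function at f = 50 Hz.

Step 1 — Angular frequency: ω = 2π·50 = 314.2 rad/s.
Step 2 — Transfer function: H(jω) = jωL/(R + jωL).
Step 3 — Numerator jωL = j·51.84; denominator R + jωL = 13.4 + j51.84.
Step 4 — H = 0.9374 + j0.2423.
Step 5 — Magnitude: |H| = 0.9682 (-0.3 dB); phase: φ = 14.5°.

|H| = 0.9682 (-0.3 dB), φ = 14.5°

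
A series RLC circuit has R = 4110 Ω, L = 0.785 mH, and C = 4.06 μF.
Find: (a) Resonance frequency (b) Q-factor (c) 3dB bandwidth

Step 1 — Resonance condition Im(Z)=0 gives ω₀ = 1/√(LC).
Step 2 — ω₀ = 1/√(0.000785·4.06e-06) = 1.771e+04 rad/s.
Step 3 — f₀ = ω₀/(2π) = 2819 Hz.
Step 4 — Series Q: Q = ω₀L/R = 1.771e+04·0.000785/4110 = 0.003383.
Step 5 — 3dB bandwidth: Δω = ω₀/Q = 5.236e+06 rad/s; BW = Δω/(2π) = 8.333e+05 Hz.

(a) f₀ = 2819 Hz  (b) Q = 0.003383  (c) BW = 8.333e+05 Hz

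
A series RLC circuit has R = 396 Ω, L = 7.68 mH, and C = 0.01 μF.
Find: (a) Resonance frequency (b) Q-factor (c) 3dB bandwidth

Step 1 — Resonance: ω₀ = 1/√(LC) = 1/√(0.00768·1e-08) = 1.141e+05 rad/s.
Step 2 — f₀ = ω₀/(2π) = 1.816e+04 Hz.
Step 3 — Series Q: Q = ω₀L/R = 1.141e+05·0.00768/396 = 2.213.
Step 4 — Bandwidth: Δω = ω₀/Q = 5.156e+04 rad/s; BW = Δω/(2π) = 8206 Hz.

(a) f₀ = 1.816e+04 Hz  (b) Q = 2.213  (c) BW = 8206 Hz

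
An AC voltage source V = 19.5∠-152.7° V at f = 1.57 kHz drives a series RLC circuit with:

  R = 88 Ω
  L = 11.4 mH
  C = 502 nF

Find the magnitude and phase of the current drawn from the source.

Step 1 — Angular frequency: ω = 2π·f = 2π·1570 = 9865 rad/s.
Step 2 — Component impedances:
  R: Z = R = 88 Ω
  L: Z = jωL = j·9865·0.0114 = 0 + j112.5 Ω
  C: Z = 1/(jωC) = -j/(ω·C) = 0 - j201.9 Ω
Step 3 — Series combination: Z_total = R + L + C = 88 - j89.48 Ω = 125.5∠-45.5° Ω.
Step 4 — Source phasor: V = 19.5∠-152.7° V = -17.33 - j8.944 V.
Step 5 — Ohm's law: I = V / Z_total = (-17.33 - j8.944) / (88 - j89.48) = -0.046 - j0.1484 A.
Step 6 — Convert to polar: |I| = 0.1554 A, ∠I = -107.2°.

I = 0.1554∠-107.2° A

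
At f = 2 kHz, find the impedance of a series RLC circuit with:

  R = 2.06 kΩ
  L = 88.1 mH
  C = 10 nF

Step 1 — Angular frequency: ω = 2π·f = 2π·2000 = 1.257e+04 rad/s.
Step 2 — Component impedances:
  R: Z = R = 2060 Ω
  L: Z = jωL = j·1.257e+04·0.0881 = 0 + j1107 Ω
  C: Z = 1/(jωC) = -j/(ω·C) = 0 - j7958 Ω
Step 3 — Series combination: Z_total = R + L + C = 2060 - j6851 Ω = 7154∠-73.3° Ω.

Z = 2060 - j6851 Ω = 7154∠-73.3° Ω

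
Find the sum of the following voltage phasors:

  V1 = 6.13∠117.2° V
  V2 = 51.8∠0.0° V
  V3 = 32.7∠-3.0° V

Step 1 — Convert each phasor to rectangular form:
  V1 = 6.13·(cos(117.2°) + j·sin(117.2°)) = -2.802 + j5.452 V
  V2 = 51.8·(cos(0.0°) + j·sin(0.0°)) = 51.8 V
  V3 = 32.7·(cos(-3.0°) + j·sin(-3.0°)) = 32.66 - j1.711 V
Step 2 — Sum components: V_total = 81.65 + j3.741 V.
Step 3 — Convert to polar: |V_total| = 81.74 V, ∠V_total = 2.6°.

V_total = 81.74∠2.6° V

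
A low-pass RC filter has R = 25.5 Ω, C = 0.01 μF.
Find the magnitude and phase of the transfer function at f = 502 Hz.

Step 1 — Angular frequency: ω = 2π·502 = 3154 rad/s.
Step 2 — Transfer function: H(jω) = 1/(1 + jωRC).
Step 3 — Denominator: 1 + jωRC = 1 + j·3154·25.5·1e-08 = 1 + j0.0008043.
Step 4 — H = 1 - j0.0008043.
Step 5 — Magnitude: |H| = 1 (-0.0 dB); phase: φ = -0.0°.

|H| = 1 (-0.0 dB), φ = -0.0°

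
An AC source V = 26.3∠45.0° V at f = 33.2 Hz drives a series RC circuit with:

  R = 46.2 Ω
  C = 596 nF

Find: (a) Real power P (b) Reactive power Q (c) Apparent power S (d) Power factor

Step 1 — Angular frequency: ω = 2π·f = 2π·33.2 = 208.6 rad/s.
Step 2 — Component impedances:
  R: Z = R = 46.2 Ω
  C: Z = 1/(jωC) = -j/(ω·C) = 0 - j8043 Ω
Step 3 — Series combination: Z_total = R + C = 46.2 - j8043 Ω = 8043∠-89.7° Ω.
Step 4 — Source phasor: V = 26.3∠45.0° V = 18.6 + j18.6 V.
Step 5 — Current: I = V / Z = -0.002299 + j0.002325 A = 0.00327∠134.7° A.
Step 6 — Complex power: S = V·I* = 0.0004939 - j0.08599 VA.
Step 7 — Real power: P = Re(S) = 0.0004939 W.
Step 8 — Reactive power: Q = Im(S) = -0.08599 VAR.
Step 9 — Apparent power: |S| = 0.08599 VA.
Step 10 — Power factor: PF = P/|S| = 0.005744 (leading).

(a) P = 0.0004939 W  (b) Q = -0.08599 VAR  (c) S = 0.08599 VA  (d) PF = 0.005744 (leading)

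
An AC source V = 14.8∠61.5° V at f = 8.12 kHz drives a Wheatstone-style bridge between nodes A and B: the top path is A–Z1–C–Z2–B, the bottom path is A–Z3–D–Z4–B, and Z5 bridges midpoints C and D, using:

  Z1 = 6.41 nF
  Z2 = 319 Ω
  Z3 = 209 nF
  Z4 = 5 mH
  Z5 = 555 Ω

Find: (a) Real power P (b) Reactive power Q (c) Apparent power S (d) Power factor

Step 1 — Angular frequency: ω = 2π·f = 2π·8120 = 5.102e+04 rad/s.
Step 2 — Component impedances:
  Z1: Z = 1/(jωC) = -j/(ω·C) = 0 - j3058 Ω
  Z2: Z = R = 319 Ω
  Z3: Z = 1/(jωC) = -j/(ω·C) = 0 - j93.78 Ω
  Z4: Z = jωL = j·5.102e+04·0.005 = 0 + j255.1 Ω
  Z5: Z = R = 555 Ω
Step 3 — Bridge requires nodal analysis (the Z5 bridge couples midpoints C and D, so the two paths cannot be reduced to a simple series/parallel combination). Setting node B to ground and injecting 1 A at node A, the 3-node admittance system at A, C, D solves to V_A = Z_AB = 70.21 + j141.6 Ω = 158∠63.6° Ω.
Step 4 — Source phasor: V = 14.8∠61.5° V = 7.062 + j13.01 V.
Step 5 — Current: I = V / Z = 0.0936 - j0.003462 A = 0.09366∠-2.1° A.
Step 6 — Complex power: S = V·I* = 0.616 + j1.242 VA.
Step 7 — Real power: P = Re(S) = 0.616 W.
Step 8 — Reactive power: Q = Im(S) = 1.242 VAR.
Step 9 — Apparent power: |S| = 1.386 VA.
Step 10 — Power factor: PF = P/|S| = 0.4444 (lagging).

(a) P = 0.616 W  (b) Q = 1.242 VAR  (c) S = 1.386 VA  (d) PF = 0.4444 (lagging)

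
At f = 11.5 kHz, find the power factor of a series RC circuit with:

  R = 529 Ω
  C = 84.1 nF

Step 1 — Angular frequency: ω = 2π·f = 2π·1.15e+04 = 7.226e+04 rad/s.
Step 2 — Component impedances:
  R: Z = R = 529 Ω
  C: Z = 1/(jωC) = -j/(ω·C) = 0 - j164.6 Ω
Step 3 — Series combination: Z_total = R + C = 529 - j164.6 Ω = 554∠-17.3° Ω.
Step 4 — Power factor: PF = cos(φ) = Re(Z)/|Z| = 529/554 = 0.9549.
Step 5 — Type: Im(Z) = -164.6 ⇒ leading (phase φ = -17.3°).

PF = 0.9549 (leading, φ = -17.3°)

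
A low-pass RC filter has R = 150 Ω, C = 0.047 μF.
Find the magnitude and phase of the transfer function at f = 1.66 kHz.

Step 1 — Angular frequency: ω = 2π·1660 = 1.043e+04 rad/s.
Step 2 — Transfer function: H(jω) = 1/(1 + jωRC).
Step 3 — Denominator: 1 + jωRC = 1 + j·1.043e+04·150·4.7e-08 = 1 + j0.07353.
Step 4 — H = 0.9946 - j0.07314.
Step 5 — Magnitude: |H| = 0.9973 (-0.0 dB); phase: φ = -4.2°.

|H| = 0.9973 (-0.0 dB), φ = -4.2°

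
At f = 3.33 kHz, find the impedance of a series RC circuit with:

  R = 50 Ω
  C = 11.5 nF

Step 1 — Angular frequency: ω = 2π·f = 2π·3330 = 2.092e+04 rad/s.
Step 2 — Component impedances:
  R: Z = R = 50 Ω
  C: Z = 1/(jωC) = -j/(ω·C) = 0 - j4156 Ω
Step 3 — Series combination: Z_total = R + C = 50 - j4156 Ω = 4156∠-89.3° Ω.

Z = 50 - j4156 Ω = 4156∠-89.3° Ω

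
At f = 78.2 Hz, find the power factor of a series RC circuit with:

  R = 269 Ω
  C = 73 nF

Step 1 — Angular frequency: ω = 2π·f = 2π·78.2 = 491.3 rad/s.
Step 2 — Component impedances:
  R: Z = R = 269 Ω
  C: Z = 1/(jωC) = -j/(ω·C) = 0 - j2.788e+04 Ω
Step 3 — Series combination: Z_total = R + C = 269 - j2.788e+04 Ω = 2.788e+04∠-89.4° Ω.
Step 4 — Power factor: PF = cos(φ) = Re(Z)/|Z| = 269/2.788e+04 = 0.009648.
Step 5 — Type: Im(Z) = -2.788e+04 ⇒ leading (phase φ = -89.4°).

PF = 0.009648 (leading, φ = -89.4°)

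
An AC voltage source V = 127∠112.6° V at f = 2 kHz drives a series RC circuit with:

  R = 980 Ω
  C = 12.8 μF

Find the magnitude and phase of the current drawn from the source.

Step 1 — Angular frequency: ω = 2π·f = 2π·2000 = 1.257e+04 rad/s.
Step 2 — Component impedances:
  R: Z = R = 980 Ω
  C: Z = 1/(jωC) = -j/(ω·C) = 0 - j6.217 Ω
Step 3 — Series combination: Z_total = R + C = 980 - j6.217 Ω = 980∠-0.4° Ω.
Step 4 — Source phasor: V = 127∠112.6° V = -48.81 + j117.2 V.
Step 5 — Ohm's law: I = V / Z_total = (-48.81 + j117.2) / (980 - j6.217) = -0.05056 + j0.1193 A.
Step 6 — Convert to polar: |I| = 0.1296 A, ∠I = 113.0°.

I = 0.1296∠113.0° A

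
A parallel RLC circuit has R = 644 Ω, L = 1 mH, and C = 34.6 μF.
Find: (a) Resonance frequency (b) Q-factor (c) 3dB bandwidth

Step 1 — Resonance: ω₀ = 1/√(LC) = 1/√(0.001·3.46e-05) = 5376 rad/s.
Step 2 — f₀ = ω₀/(2π) = 855.6 Hz.
Step 3 — Parallel Q: Q = R/(ω₀L) = 644/(5376·0.001) = 119.8.
Step 4 — Bandwidth: Δω = ω₀/Q = 44.88 rad/s; BW = Δω/(2π) = 7.143 Hz.

(a) f₀ = 855.6 Hz  (b) Q = 119.8  (c) BW = 7.143 Hz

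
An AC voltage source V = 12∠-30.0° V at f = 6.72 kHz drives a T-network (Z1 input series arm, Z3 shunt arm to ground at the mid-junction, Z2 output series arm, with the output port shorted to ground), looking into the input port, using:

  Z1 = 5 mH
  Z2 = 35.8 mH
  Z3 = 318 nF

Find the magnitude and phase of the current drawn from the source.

Step 1 — Angular frequency: ω = 2π·f = 2π·6720 = 4.222e+04 rad/s.
Step 2 — Component impedances:
  Z1: Z = jωL = j·4.222e+04·0.005 = 0 + j211.1 Ω
  Z2: Z = jωL = j·4.222e+04·0.0358 = 0 + j1512 Ω
  Z3: Z = 1/(jωC) = -j/(ω·C) = 0 - j74.48 Ω
Step 3 — With the output port shorted to ground, the output series arm Z2 runs from the junction to ground; the shunt arm Z3 also runs from the junction to ground. They appear in parallel: Z3 || Z2 = 0 - j78.34 Ω.
Step 4 — Series with input arm Z1: Z_in = Z1 + (Z3 || Z2) = 0 + j132.8 Ω = 132.8∠90.0° Ω.
Step 5 — Source phasor: V = 12∠-30.0° V = 10.39 - j6 V.
Step 6 — Ohm's law: I = V / Z_total = (10.39 - j6) / (0 + j132.8) = -0.04519 - j0.07827 A.
Step 7 — Convert to polar: |I| = 0.09038 A, ∠I = -120.0°.

I = 0.09038∠-120.0° A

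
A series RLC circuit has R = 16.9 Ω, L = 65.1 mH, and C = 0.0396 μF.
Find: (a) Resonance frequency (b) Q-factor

Step 1 — Resonance condition Im(Z)=0 gives ω₀ = 1/√(LC).
Step 2 — ω₀ = 1/√(0.0651·3.96e-08) = 1.97e+04 rad/s.
Step 3 — f₀ = ω₀/(2π) = 3135 Hz.
Step 4 — Series Q: Q = ω₀L/R = 1.97e+04·0.0651/16.9 = 75.87.

(a) f₀ = 3135 Hz  (b) Q = 75.87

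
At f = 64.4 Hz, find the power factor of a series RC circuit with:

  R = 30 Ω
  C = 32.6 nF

Step 1 — Angular frequency: ω = 2π·f = 2π·64.4 = 404.6 rad/s.
Step 2 — Component impedances:
  R: Z = R = 30 Ω
  C: Z = 1/(jωC) = -j/(ω·C) = 0 - j7.581e+04 Ω
Step 3 — Series combination: Z_total = R + C = 30 - j7.581e+04 Ω = 7.581e+04∠-90.0° Ω.
Step 4 — Power factor: PF = cos(φ) = Re(Z)/|Z| = 30/7.581e+04 = 0.0003957.
Step 5 — Type: Im(Z) = -7.581e+04 ⇒ leading (phase φ = -90.0°).

PF = 0.0003957 (leading, φ = -90.0°)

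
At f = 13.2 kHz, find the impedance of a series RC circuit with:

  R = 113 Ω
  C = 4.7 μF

Step 1 — Angular frequency: ω = 2π·f = 2π·1.32e+04 = 8.294e+04 rad/s.
Step 2 — Component impedances:
  R: Z = R = 113 Ω
  C: Z = 1/(jωC) = -j/(ω·C) = 0 - j2.565 Ω
Step 3 — Series combination: Z_total = R + C = 113 - j2.565 Ω = 113∠-1.3° Ω.

Z = 113 - j2.565 Ω = 113∠-1.3° Ω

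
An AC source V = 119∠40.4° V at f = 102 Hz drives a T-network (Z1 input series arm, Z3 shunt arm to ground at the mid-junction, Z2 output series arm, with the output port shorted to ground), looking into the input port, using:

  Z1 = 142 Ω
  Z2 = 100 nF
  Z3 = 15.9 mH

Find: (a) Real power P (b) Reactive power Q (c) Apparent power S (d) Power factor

Step 1 — Angular frequency: ω = 2π·f = 2π·102 = 640.9 rad/s.
Step 2 — Component impedances:
  Z1: Z = R = 142 Ω
  Z2: Z = 1/(jωC) = -j/(ω·C) = 0 - j1.56e+04 Ω
  Z3: Z = jωL = j·640.9·0.0159 = 0 + j10.19 Ω
Step 3 — With the output port shorted to ground, the output series arm Z2 runs from the junction to ground; the shunt arm Z3 also runs from the junction to ground. They appear in parallel: Z3 || Z2 = 0 + j10.2 Ω.
Step 4 — Series with input arm Z1: Z_in = Z1 + (Z3 || Z2) = 142 + j10.2 Ω = 142.4∠4.1° Ω.
Step 5 — Source phasor: V = 119∠40.4° V = 90.62 + j77.13 V.
Step 6 — Current: I = V / Z = 0.6737 + j0.4948 A = 0.8359∠36.3° A.
Step 7 — Complex power: S = V·I* = 99.21 + j7.124 VA.
Step 8 — Real power: P = Re(S) = 99.21 W.
Step 9 — Reactive power: Q = Im(S) = 7.124 VAR.
Step 10 — Apparent power: |S| = 99.47 VA.
Step 11 — Power factor: PF = P/|S| = 0.9974 (lagging).

(a) P = 99.21 W  (b) Q = 7.124 VAR  (c) S = 99.47 VA  (d) PF = 0.9974 (lagging)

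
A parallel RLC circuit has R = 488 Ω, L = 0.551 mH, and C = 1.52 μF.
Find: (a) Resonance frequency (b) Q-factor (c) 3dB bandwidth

Step 1 — Resonance: ω₀ = 1/√(LC) = 1/√(0.000551·1.52e-06) = 3.455e+04 rad/s.
Step 2 — f₀ = ω₀/(2π) = 5499 Hz.
Step 3 — Parallel Q: Q = R/(ω₀L) = 488/(3.455e+04·0.000551) = 25.63.
Step 4 — Bandwidth: Δω = ω₀/Q = 1348 rad/s; BW = Δω/(2π) = 214.6 Hz.

(a) f₀ = 5499 Hz  (b) Q = 25.63  (c) BW = 214.6 Hz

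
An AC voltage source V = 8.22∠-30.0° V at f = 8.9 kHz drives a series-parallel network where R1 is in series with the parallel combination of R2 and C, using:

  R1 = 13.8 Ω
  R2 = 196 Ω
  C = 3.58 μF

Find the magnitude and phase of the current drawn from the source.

Step 1 — Angular frequency: ω = 2π·f = 2π·8900 = 5.592e+04 rad/s.
Step 2 — Component impedances:
  R1: Z = R = 13.8 Ω
  R2: Z = R = 196 Ω
  C: Z = 1/(jωC) = -j/(ω·C) = 0 - j4.995 Ω
Step 3 — Parallel branch: R2 || C = 1/(1/R2 + 1/C) = 0.1272 - j4.992 Ω.
Step 4 — Series with R1: Z_total = R1 + (R2 || C) = 13.93 - j4.992 Ω = 14.79∠-19.7° Ω.
Step 5 — Source phasor: V = 8.22∠-30.0° V = 7.119 - j4.11 V.
Step 6 — Ohm's law: I = V / Z_total = (7.119 - j4.11) / (13.93 - j4.992) = 0.5467 - j0.09916 A.
Step 7 — Convert to polar: |I| = 0.5556 A, ∠I = -10.3°.

I = 0.5556∠-10.3° A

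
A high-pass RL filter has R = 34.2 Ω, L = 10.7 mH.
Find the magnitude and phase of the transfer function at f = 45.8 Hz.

Step 1 — Angular frequency: ω = 2π·45.8 = 287.8 rad/s.
Step 2 — Transfer function: H(jω) = jωL/(R + jωL).
Step 3 — Numerator jωL = j·3.079; denominator R + jωL = 34.2 + j3.079.
Step 4 — H = 0.008041 + j0.08931.
Step 5 — Magnitude: |H| = 0.08967 (-20.9 dB); phase: φ = 84.9°.

|H| = 0.08967 (-20.9 dB), φ = 84.9°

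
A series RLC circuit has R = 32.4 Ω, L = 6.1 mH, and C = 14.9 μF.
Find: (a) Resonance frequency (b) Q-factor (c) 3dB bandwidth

Step 1 — Resonance: ω₀ = 1/√(LC) = 1/√(0.0061·1.49e-05) = 3317 rad/s.
Step 2 — f₀ = ω₀/(2π) = 527.9 Hz.
Step 3 — Series Q: Q = ω₀L/R = 3317·0.0061/32.4 = 0.6245.
Step 4 — Bandwidth: Δω = ω₀/Q = 5311 rad/s; BW = Δω/(2π) = 845.3 Hz.

(a) f₀ = 527.9 Hz  (b) Q = 0.6245  (c) BW = 845.3 Hz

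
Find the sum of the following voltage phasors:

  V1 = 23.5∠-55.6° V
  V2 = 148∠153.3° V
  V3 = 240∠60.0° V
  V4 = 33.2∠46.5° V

Step 1 — Convert each phasor to rectangular form:
  V1 = 23.5·(cos(-55.6°) + j·sin(-55.6°)) = 13.28 - j19.39 V
  V2 = 148·(cos(153.3°) + j·sin(153.3°)) = -132.2 + j66.5 V
  V3 = 240·(cos(60.0°) + j·sin(60.0°)) = 120 + j207.8 V
  V4 = 33.2·(cos(46.5°) + j·sin(46.5°)) = 22.85 + j24.08 V
Step 2 — Sum components: V_total = 23.91 + j279 V.
Step 3 — Convert to polar: |V_total| = 280.1 V, ∠V_total = 85.1°.

V_total = 280.1∠85.1° V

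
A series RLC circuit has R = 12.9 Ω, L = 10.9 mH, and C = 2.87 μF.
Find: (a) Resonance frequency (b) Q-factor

Step 1 — Resonance condition Im(Z)=0 gives ω₀ = 1/√(LC).
Step 2 — ω₀ = 1/√(0.0109·2.87e-06) = 5654 rad/s.
Step 3 — f₀ = ω₀/(2π) = 899.8 Hz.
Step 4 — Series Q: Q = ω₀L/R = 5654·0.0109/12.9 = 4.777.

(a) f₀ = 899.8 Hz  (b) Q = 4.777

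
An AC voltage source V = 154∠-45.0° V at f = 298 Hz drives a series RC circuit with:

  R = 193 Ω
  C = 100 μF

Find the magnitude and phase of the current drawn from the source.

Step 1 — Angular frequency: ω = 2π·f = 2π·298 = 1872 rad/s.
Step 2 — Component impedances:
  R: Z = R = 193 Ω
  C: Z = 1/(jωC) = -j/(ω·C) = 0 - j5.341 Ω
Step 3 — Series combination: Z_total = R + C = 193 - j5.341 Ω = 193.1∠-1.6° Ω.
Step 4 — Source phasor: V = 154∠-45.0° V = 108.9 - j108.9 V.
Step 5 — Ohm's law: I = V / Z_total = (108.9 - j108.9) / (193 - j5.341) = 0.5794 - j0.5482 A.
Step 6 — Convert to polar: |I| = 0.7976 A, ∠I = -43.4°.

I = 0.7976∠-43.4° A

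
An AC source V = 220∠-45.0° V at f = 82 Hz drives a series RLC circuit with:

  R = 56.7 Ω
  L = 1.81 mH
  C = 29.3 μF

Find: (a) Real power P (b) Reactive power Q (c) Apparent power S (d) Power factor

Step 1 — Angular frequency: ω = 2π·f = 2π·82 = 515.2 rad/s.
Step 2 — Component impedances:
  R: Z = R = 56.7 Ω
  L: Z = jωL = j·515.2·0.00181 = 0 + j0.9326 Ω
  C: Z = 1/(jωC) = -j/(ω·C) = 0 - j66.24 Ω
Step 3 — Series combination: Z_total = R + L + C = 56.7 - j65.31 Ω = 86.49∠-49.0° Ω.
Step 4 — Source phasor: V = 220∠-45.0° V = 155.6 - j155.6 V.
Step 5 — Current: I = V / Z = 2.537 + j0.1791 A = 2.544∠4.0° A.
Step 6 — Complex power: S = V·I* = 366.9 - j422.6 VA.
Step 7 — Real power: P = Re(S) = 366.9 W.
Step 8 — Reactive power: Q = Im(S) = -422.6 VAR.
Step 9 — Apparent power: |S| = 559.6 VA.
Step 10 — Power factor: PF = P/|S| = 0.6556 (leading).

(a) P = 366.9 W  (b) Q = -422.6 VAR  (c) S = 559.6 VA  (d) PF = 0.6556 (leading)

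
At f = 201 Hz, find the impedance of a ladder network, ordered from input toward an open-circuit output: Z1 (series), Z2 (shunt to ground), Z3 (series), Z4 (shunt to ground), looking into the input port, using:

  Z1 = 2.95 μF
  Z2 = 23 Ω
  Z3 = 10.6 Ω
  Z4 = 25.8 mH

Step 1 — Angular frequency: ω = 2π·f = 2π·201 = 1263 rad/s.
Step 2 — Component impedances:
  Z1: Z = 1/(jωC) = -j/(ω·C) = 0 - j268.4 Ω
  Z2: Z = R = 23 Ω
  Z3: Z = R = 10.6 Ω
  Z4: Z = jωL = j·1263·0.0258 = 0 + j32.58 Ω
Step 3 — Ladder network (open output): work backward from the far end, alternating series and parallel combinations. Z_in = 14.89 - j260.5 Ω = 261∠-86.7° Ω.

Z = 14.89 - j260.5 Ω = 261∠-86.7° Ω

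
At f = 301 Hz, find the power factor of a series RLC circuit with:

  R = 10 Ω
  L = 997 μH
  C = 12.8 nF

Step 1 — Angular frequency: ω = 2π·f = 2π·301 = 1891 rad/s.
Step 2 — Component impedances:
  R: Z = R = 10 Ω
  L: Z = jωL = j·1891·0.000997 = 0 + j1.886 Ω
  C: Z = 1/(jωC) = -j/(ω·C) = 0 - j4.131e+04 Ω
Step 3 — Series combination: Z_total = R + L + C = 10 - j4.131e+04 Ω = 4.131e+04∠-90.0° Ω.
Step 4 — Power factor: PF = cos(φ) = Re(Z)/|Z| = 10/4.131e+04 = 0.0002421.
Step 5 — Type: Im(Z) = -4.131e+04 ⇒ leading (phase φ = -90.0°).

PF = 0.0002421 (leading, φ = -90.0°)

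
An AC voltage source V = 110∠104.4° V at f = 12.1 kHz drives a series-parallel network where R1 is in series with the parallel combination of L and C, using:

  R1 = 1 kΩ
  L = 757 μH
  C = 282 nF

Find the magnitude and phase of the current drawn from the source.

Step 1 — Angular frequency: ω = 2π·f = 2π·1.21e+04 = 7.603e+04 rad/s.
Step 2 — Component impedances:
  R1: Z = R = 1000 Ω
  L: Z = jωL = j·7.603e+04·0.000757 = 0 + j57.55 Ω
  C: Z = 1/(jωC) = -j/(ω·C) = 0 - j46.64 Ω
Step 3 — Parallel branch: L || C = 1/(1/L + 1/C) = 0 - j246.1 Ω.
Step 4 — Series with R1: Z_total = R1 + (L || C) = 1000 - j246.1 Ω = 1030∠-13.8° Ω.
Step 5 — Source phasor: V = 110∠104.4° V = -27.36 + j106.5 V.
Step 6 — Ohm's law: I = V / Z_total = (-27.36 + j106.5) / (1000 - j246.1) = -0.05051 + j0.09411 A.
Step 7 — Convert to polar: |I| = 0.1068 A, ∠I = 118.2°.

I = 0.1068∠118.2° A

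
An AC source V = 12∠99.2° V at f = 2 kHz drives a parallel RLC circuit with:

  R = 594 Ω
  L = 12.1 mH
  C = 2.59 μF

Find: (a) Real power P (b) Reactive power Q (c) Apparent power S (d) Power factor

Step 1 — Angular frequency: ω = 2π·f = 2π·2000 = 1.257e+04 rad/s.
Step 2 — Component impedances:
  R: Z = R = 594 Ω
  L: Z = jωL = j·1.257e+04·0.0121 = 0 + j152.1 Ω
  C: Z = 1/(jωC) = -j/(ω·C) = 0 - j30.72 Ω
Step 3 — Parallel combination: 1/Z_total = 1/R + 1/L + 1/C; Z_total = 2.486 - j38.34 Ω = 38.42∠-86.3° Ω.
Step 4 — Source phasor: V = 12∠99.2° V = -1.919 + j11.85 V.
Step 5 — Current: I = V / Z = -0.3109 - j0.02988 A = 0.3123∠-174.5° A.
Step 6 — Complex power: S = V·I* = 0.2424 - j3.74 VA.
Step 7 — Real power: P = Re(S) = 0.2424 W.
Step 8 — Reactive power: Q = Im(S) = -3.74 VAR.
Step 9 — Apparent power: |S| = 3.748 VA.
Step 10 — Power factor: PF = P/|S| = 0.06469 (leading).

(a) P = 0.2424 W  (b) Q = -3.74 VAR  (c) S = 3.748 VA  (d) PF = 0.06469 (leading)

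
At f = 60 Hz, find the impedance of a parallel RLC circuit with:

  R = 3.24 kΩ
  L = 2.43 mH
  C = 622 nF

Step 1 — Angular frequency: ω = 2π·f = 2π·60 = 377 rad/s.
Step 2 — Component impedances:
  R: Z = R = 3240 Ω
  L: Z = jωL = j·377·0.00243 = 0 + j0.9161 Ω
  C: Z = 1/(jωC) = -j/(ω·C) = 0 - j4265 Ω
Step 3 — Parallel combination: 1/Z_total = 1/R + 1/L + 1/C; Z_total = 0.0002591 + j0.9163 Ω = 0.9163∠90.0° Ω.

Z = 0.0002591 + j0.9163 Ω = 0.9163∠90.0° Ω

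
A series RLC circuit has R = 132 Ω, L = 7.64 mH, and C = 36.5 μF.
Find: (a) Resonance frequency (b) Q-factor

Step 1 — Resonance condition Im(Z)=0 gives ω₀ = 1/√(LC).
Step 2 — ω₀ = 1/√(0.00764·3.65e-05) = 1894 rad/s.
Step 3 — f₀ = ω₀/(2π) = 301.4 Hz.
Step 4 — Series Q: Q = ω₀L/R = 1894·0.00764/132 = 0.1096.

(a) f₀ = 301.4 Hz  (b) Q = 0.1096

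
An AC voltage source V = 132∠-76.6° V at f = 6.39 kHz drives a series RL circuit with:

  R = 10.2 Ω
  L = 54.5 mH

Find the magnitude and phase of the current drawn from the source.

Step 1 — Angular frequency: ω = 2π·f = 2π·6390 = 4.015e+04 rad/s.
Step 2 — Component impedances:
  R: Z = R = 10.2 Ω
  L: Z = jωL = j·4.015e+04·0.0545 = 0 + j2188 Ω
Step 3 — Series combination: Z_total = R + L = 10.2 + j2188 Ω = 2188∠89.7° Ω.
Step 4 — Source phasor: V = 132∠-76.6° V = 30.59 - j128.4 V.
Step 5 — Ohm's law: I = V / Z_total = (30.59 - j128.4) / (10.2 + j2188) = -0.05862 - j0.01425 A.
Step 6 — Convert to polar: |I| = 0.06032 A, ∠I = -166.3°.

I = 0.06032∠-166.3° A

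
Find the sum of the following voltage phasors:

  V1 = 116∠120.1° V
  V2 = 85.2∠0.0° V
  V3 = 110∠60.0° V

Step 1 — Convert each phasor to rectangular form:
  V1 = 116·(cos(120.1°) + j·sin(120.1°)) = -58.18 + j100.4 V
  V2 = 85.2·(cos(0.0°) + j·sin(0.0°)) = 85.2 V
  V3 = 110·(cos(60.0°) + j·sin(60.0°)) = 55 + j95.26 V
Step 2 — Sum components: V_total = 82.02 + j195.6 V.
Step 3 — Convert to polar: |V_total| = 212.1 V, ∠V_total = 67.3°.

V_total = 212.1∠67.3° V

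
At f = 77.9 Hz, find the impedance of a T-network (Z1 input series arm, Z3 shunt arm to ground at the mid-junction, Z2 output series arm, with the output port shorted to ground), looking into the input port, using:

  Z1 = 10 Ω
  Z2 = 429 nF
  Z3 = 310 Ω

Step 1 — Angular frequency: ω = 2π·f = 2π·77.9 = 489.5 rad/s.
Step 2 — Component impedances:
  Z1: Z = R = 10 Ω
  Z2: Z = 1/(jωC) = -j/(ω·C) = 0 - j4762 Ω
  Z3: Z = R = 310 Ω
Step 3 — With the output port shorted to ground, the output series arm Z2 runs from the junction to ground; the shunt arm Z3 also runs from the junction to ground. They appear in parallel: Z3 || Z2 = 308.7 - j20.09 Ω.
Step 4 — Series with input arm Z1: Z_in = Z1 + (Z3 || Z2) = 318.7 - j20.09 Ω = 319.3∠-3.6° Ω.

Z = 318.7 - j20.09 Ω = 319.3∠-3.6° Ω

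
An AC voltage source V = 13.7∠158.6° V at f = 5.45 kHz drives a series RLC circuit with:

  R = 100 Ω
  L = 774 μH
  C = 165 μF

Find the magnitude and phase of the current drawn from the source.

Step 1 — Angular frequency: ω = 2π·f = 2π·5450 = 3.424e+04 rad/s.
Step 2 — Component impedances:
  R: Z = R = 100 Ω
  L: Z = jωL = j·3.424e+04·0.000774 = 0 + j26.5 Ω
  C: Z = 1/(jωC) = -j/(ω·C) = 0 - j0.177 Ω
Step 3 — Series combination: Z_total = R + L + C = 100 + j26.33 Ω = 103.4∠14.7° Ω.
Step 4 — Source phasor: V = 13.7∠158.6° V = -12.76 + j4.999 V.
Step 5 — Ohm's law: I = V / Z_total = (-12.76 + j4.999) / (100 + j26.33) = -0.107 + j0.07815 A.
Step 6 — Convert to polar: |I| = 0.1325 A, ∠I = 143.9°.

I = 0.1325∠143.9° A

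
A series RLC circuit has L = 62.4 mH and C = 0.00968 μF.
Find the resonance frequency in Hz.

Step 1 — Resonance condition Im(Z)=0 gives ω₀ = 1/√(LC).
Step 2 — ω₀ = 1/√(0.0624·9.68e-09) = 4.069e+04 rad/s.
Step 3 — f₀ = ω₀/(2π) = 6476 Hz.

f₀ = 6476 Hz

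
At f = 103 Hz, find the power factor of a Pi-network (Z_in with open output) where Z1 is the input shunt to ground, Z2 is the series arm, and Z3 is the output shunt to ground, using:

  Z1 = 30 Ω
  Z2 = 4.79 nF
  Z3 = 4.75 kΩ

Step 1 — Angular frequency: ω = 2π·f = 2π·103 = 647.2 rad/s.
Step 2 — Component impedances:
  Z1: Z = R = 30 Ω
  Z2: Z = 1/(jωC) = -j/(ω·C) = 0 - j3.226e+05 Ω
  Z3: Z = R = 4750 Ω
Step 3 — With open output, the series arm Z2 and the output shunt Z3 appear in series to ground: Z2 + Z3 = 4750 - j3.226e+05 Ω.
Step 4 — Parallel with input shunt Z1: Z_in = Z1 || (Z2 + Z3) = 30 - j0.002789 Ω = 30∠-0.0° Ω.
Step 5 — Power factor: PF = cos(φ) = Re(Z)/|Z| = 30/30 = 1.
Step 6 — Type: Im(Z) = -0.002789 ⇒ leading (phase φ = -0.0°).

PF = 1 (leading, φ = -0.0°)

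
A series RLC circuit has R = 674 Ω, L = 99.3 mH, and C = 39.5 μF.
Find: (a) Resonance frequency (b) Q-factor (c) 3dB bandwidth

Step 1 — Resonance condition Im(Z)=0 gives ω₀ = 1/√(LC).
Step 2 — ω₀ = 1/√(0.0993·3.95e-05) = 504.9 rad/s.
Step 3 — f₀ = ω₀/(2π) = 80.36 Hz.
Step 4 — Series Q: Q = ω₀L/R = 504.9·0.0993/674 = 0.07439.
Step 5 — 3dB bandwidth: Δω = ω₀/Q = 6788 rad/s; BW = Δω/(2π) = 1080 Hz.

(a) f₀ = 80.36 Hz  (b) Q = 0.07439  (c) BW = 1080 Hz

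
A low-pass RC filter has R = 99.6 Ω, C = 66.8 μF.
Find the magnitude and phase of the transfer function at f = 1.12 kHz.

Step 1 — Angular frequency: ω = 2π·1120 = 7037 rad/s.
Step 2 — Transfer function: H(jω) = 1/(1 + jωRC).
Step 3 — Denominator: 1 + jωRC = 1 + j·7037·99.6·6.68e-05 = 1 + j46.82.
Step 4 — H = 0.000456 - j0.02135.
Step 5 — Magnitude: |H| = 0.02135 (-33.4 dB); phase: φ = -88.8°.

|H| = 0.02135 (-33.4 dB), φ = -88.8°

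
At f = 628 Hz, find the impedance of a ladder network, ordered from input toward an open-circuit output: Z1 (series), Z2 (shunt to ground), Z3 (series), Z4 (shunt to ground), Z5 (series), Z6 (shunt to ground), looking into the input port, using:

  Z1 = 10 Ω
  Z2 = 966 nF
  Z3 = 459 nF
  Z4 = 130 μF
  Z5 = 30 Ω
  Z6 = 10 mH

Step 1 — Angular frequency: ω = 2π·f = 2π·628 = 3946 rad/s.
Step 2 — Component impedances:
  Z1: Z = R = 10 Ω
  Z2: Z = 1/(jωC) = -j/(ω·C) = 0 - j262.4 Ω
  Z3: Z = 1/(jωC) = -j/(ω·C) = 0 - j552.1 Ω
  Z4: Z = 1/(jωC) = -j/(ω·C) = 0 - j1.949 Ω
  Z5: Z = R = 30 Ω
  Z6: Z = jωL = j·3946·0.01 = 0 + j39.46 Ω
Step 3 — Ladder network (open output): work backward from the far end, alternating series and parallel combinations. Z_in = 10.01 - j178.1 Ω = 178.3∠-86.8° Ω.

Z = 10.01 - j178.1 Ω = 178.3∠-86.8° Ω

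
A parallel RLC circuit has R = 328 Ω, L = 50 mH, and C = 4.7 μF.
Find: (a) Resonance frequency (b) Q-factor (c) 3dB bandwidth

Step 1 — Resonance: ω₀ = 1/√(LC) = 1/√(0.05·4.7e-06) = 2063 rad/s.
Step 2 — f₀ = ω₀/(2π) = 328.3 Hz.
Step 3 — Parallel Q: Q = R/(ω₀L) = 328/(2063·0.05) = 3.18.
Step 4 — Bandwidth: Δω = ω₀/Q = 648.7 rad/s; BW = Δω/(2π) = 103.2 Hz.

(a) f₀ = 328.3 Hz  (b) Q = 3.18  (c) BW = 103.2 Hz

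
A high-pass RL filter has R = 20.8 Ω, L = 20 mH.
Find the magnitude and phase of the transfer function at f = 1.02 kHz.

Step 1 — Angular frequency: ω = 2π·1020 = 6409 rad/s.
Step 2 — Transfer function: H(jω) = jωL/(R + jωL).
Step 3 — Numerator jωL = j·128.2; denominator R + jωL = 20.8 + j128.2.
Step 4 — H = 0.9743 + j0.1581.
Step 5 — Magnitude: |H| = 0.9871 (-0.1 dB); phase: φ = 9.2°.

|H| = 0.9871 (-0.1 dB), φ = 9.2°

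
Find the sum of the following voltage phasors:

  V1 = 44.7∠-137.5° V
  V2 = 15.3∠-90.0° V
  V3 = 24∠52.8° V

Step 1 — Convert each phasor to rectangular form:
  V1 = 44.7·(cos(-137.5°) + j·sin(-137.5°)) = -32.96 - j30.2 V
  V2 = 15.3·(cos(-90.0°) + j·sin(-90.0°)) = 0 - j15.3 V
  V3 = 24·(cos(52.8°) + j·sin(52.8°)) = 14.51 + j19.12 V
Step 2 — Sum components: V_total = -18.45 - j26.38 V.
Step 3 — Convert to polar: |V_total| = 32.19 V, ∠V_total = -125.0°.

V_total = 32.19∠-125.0° V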